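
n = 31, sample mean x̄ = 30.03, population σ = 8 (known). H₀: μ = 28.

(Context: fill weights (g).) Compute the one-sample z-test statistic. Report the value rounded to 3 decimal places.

SE = σ/√n = 8/√31 = 1.4368
z = (x̄−μ₀)/SE = (30.03−28)/1.4368 = 1.4128

test statistic = 1.413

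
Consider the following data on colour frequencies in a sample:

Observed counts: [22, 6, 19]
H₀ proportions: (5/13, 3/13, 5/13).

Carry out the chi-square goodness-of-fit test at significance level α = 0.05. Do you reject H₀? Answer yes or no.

n = 47; E_i = n·p_i = [18.08, 10.85, 18.08]
χ² = (22−18.08)²/18.08 + (6−10.85)²/10.85 + (19−18.08)²/18.08 = 3.0638
df = 2
p-value (upper-tail) = 0.21612
At α=0.05: p ≥ α → fail to reject H₀

reject H₀: no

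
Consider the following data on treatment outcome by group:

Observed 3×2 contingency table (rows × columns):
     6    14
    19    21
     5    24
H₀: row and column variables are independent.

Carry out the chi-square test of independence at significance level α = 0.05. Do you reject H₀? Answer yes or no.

Row totals [20, 40, 29], col totals [30, 59], n=89
χ² = (6−6.74)²/6.74 + (14−13.26)²/13.26 + (19−13.48)²/13.48 + (21−26.52)²/26.52 + (5−9.78)²/9.78 + (24−19.22)²/19.22 = 7.0470
df = 2
p-value (upper-tail) = 0.02950
At α=0.05: p < α → reject H₀

reject H₀: yes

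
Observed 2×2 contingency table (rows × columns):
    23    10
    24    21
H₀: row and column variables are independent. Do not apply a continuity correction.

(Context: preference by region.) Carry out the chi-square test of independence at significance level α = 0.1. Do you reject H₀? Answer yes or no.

reject H₀: no

Row totals [33, 45], col totals [47, 31], n=78
χ² = (23−19.88)²/19.88 + (10−13.12)²/13.12 + (24−27.12)²/27.12 + (21−17.88)²/17.88 = 2.1287
df = 1
p-value (upper-tail) = 0.14456
At α=0.1: p ≥ α → fail to reject H₀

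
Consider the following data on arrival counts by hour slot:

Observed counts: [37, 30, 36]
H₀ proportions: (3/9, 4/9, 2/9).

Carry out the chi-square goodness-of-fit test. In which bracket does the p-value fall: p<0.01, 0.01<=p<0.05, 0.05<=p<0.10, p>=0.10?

n = 103; E_i = n·p_i = [34.33, 45.78, 22.89]
χ² = (37−34.33)²/34.33 + (30−45.78)²/45.78 + (36−22.89)²/22.89 = 13.1553
df = 2
p-value (upper-tail) = 0.00139
→ bracket: p<0.01

p-value bracket: p<0.01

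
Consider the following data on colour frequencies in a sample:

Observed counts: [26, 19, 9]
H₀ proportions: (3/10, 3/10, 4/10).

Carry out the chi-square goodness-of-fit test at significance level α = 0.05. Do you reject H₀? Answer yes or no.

n = 54; E_i = n·p_i = [16.20, 16.20, 21.60]
χ² = (26−16.20)²/16.20 + (19−16.20)²/16.20 + (9−21.60)²/21.60 = 13.7623
df = 2
p-value (upper-tail) = 0.00103
At α=0.05: p < α → reject H₀

reject H₀: yes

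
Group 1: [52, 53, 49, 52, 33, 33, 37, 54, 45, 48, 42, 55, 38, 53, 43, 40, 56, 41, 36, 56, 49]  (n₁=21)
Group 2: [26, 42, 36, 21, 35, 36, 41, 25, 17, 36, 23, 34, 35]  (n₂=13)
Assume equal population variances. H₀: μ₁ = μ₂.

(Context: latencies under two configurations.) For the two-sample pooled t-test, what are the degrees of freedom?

degrees of freedom = 32

df = n₁ + n₂ − 2 = 21 + 13 − 2 = 32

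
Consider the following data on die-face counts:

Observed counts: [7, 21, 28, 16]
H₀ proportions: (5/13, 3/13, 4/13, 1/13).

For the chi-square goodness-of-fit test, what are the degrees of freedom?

degrees of freedom = 3

df = k − 1 = 4 − 1 = 3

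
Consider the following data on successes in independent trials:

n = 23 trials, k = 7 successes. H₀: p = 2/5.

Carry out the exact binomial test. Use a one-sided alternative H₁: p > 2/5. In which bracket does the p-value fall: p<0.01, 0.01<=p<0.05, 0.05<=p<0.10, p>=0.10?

p-value bracket: p>=0.10

Exact binomial: n=23, k=7, p₀=2/5=0.4000
P(X≥7) from Σ C(n,i)·p₀^i·(1−p₀)^(n−i)
p-value (one-sided, H₁ greater) = 0.87604
→ bracket: p>=0.10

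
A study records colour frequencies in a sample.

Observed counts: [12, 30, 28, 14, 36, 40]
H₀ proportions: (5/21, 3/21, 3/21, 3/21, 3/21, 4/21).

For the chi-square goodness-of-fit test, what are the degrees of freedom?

df = k − 1 = 6 − 1 = 5

degrees of freedom = 5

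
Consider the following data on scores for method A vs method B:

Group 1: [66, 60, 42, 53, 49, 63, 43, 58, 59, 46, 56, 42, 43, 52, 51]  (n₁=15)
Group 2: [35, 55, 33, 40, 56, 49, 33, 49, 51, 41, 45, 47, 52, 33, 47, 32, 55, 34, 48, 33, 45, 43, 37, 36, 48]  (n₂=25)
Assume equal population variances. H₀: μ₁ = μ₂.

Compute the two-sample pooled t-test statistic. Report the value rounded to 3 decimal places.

x̄₁=52.200, s₁=7.975, n₁=15
x̄₂=43.080, s₂=7.979, n₂=25
s_p² = [14·7.975² + 24·7.979²]/38 = 63.6379
SE = √(s_p²·(1/15+1/25)) = 2.6054
t = (52.200−43.080)/2.6054 = 3.5004
df = 38

test statistic = 3.500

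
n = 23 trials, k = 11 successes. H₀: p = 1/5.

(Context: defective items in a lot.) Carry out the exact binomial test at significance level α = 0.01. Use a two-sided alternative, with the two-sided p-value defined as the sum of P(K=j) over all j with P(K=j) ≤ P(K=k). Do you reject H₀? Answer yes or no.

reject H₀: yes

Exact binomial: n=23, k=11, p₀=1/5=0.2000
P(X=j) = C(n,j)·p₀^j·(1−p₀)^(n−j); p = Σ P(X=j) over j with P(X=j) ≤ P(X=11)
p-value (two-sided) = 0.00250
At α=0.01: p < α → reject H₀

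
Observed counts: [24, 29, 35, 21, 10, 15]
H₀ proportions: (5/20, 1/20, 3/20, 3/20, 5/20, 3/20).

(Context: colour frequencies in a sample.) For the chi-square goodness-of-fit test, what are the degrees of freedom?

degrees of freedom = 5

df = k − 1 = 6 − 1 = 5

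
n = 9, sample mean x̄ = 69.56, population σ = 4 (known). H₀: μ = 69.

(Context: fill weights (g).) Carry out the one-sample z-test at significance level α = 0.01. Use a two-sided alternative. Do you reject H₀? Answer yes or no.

reject H₀: no

SE = σ/√n = 4/√9 = 1.3333
z = (x̄−μ₀)/SE = (69.56−69)/1.3333 = 0.4200
p-value (two-sided) = 0.67449
At α=0.01: p ≥ α → fail to reject H₀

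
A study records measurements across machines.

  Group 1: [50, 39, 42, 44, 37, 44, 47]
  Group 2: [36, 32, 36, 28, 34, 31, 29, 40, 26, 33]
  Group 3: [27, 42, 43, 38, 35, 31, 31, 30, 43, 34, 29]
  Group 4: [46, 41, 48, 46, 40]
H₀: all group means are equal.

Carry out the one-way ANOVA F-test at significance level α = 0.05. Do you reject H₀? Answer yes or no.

Group means [43.29, 32.50, 34.82, 44.20], grand mean 37.333
SSB = Σnᵢ(x̄ᵢ−x̄)² = 786.968; SSW = ΣΣ(x−x̄ᵢ)² = 672.365
MSB = 786.968/3 = 262.3228; MSW = 672.365/29 = 23.1850
F = MSB/MSW = 11.3143
df = (3, 29)
p-value (upper-tail) = 0.00004
At α=0.05: p < α → reject H₀

reject H₀: yes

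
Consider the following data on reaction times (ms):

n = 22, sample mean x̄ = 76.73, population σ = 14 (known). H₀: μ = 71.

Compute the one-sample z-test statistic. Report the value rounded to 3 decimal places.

test statistic = 1.920

SE = σ/√n = 14/√22 = 2.9848
z = (x̄−μ₀)/SE = (76.73−71)/2.9848 = 1.9197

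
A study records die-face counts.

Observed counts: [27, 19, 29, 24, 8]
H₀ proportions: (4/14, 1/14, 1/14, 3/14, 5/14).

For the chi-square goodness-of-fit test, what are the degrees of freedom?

degrees of freedom = 4

df = k − 1 = 5 − 1 = 4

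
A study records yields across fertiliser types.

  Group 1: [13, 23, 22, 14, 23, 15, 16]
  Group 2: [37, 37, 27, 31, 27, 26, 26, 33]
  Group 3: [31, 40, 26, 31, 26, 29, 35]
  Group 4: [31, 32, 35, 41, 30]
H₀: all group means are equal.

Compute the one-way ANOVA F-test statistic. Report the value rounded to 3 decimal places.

test statistic = 14.969

Group means [18.00, 30.50, 31.14, 33.80], grand mean 28.037
SSB = Σnᵢ(x̄ᵢ−x̄)² = 987.306; SSW = ΣΣ(x−x̄ᵢ)² = 505.657
MSB = 987.306/3 = 329.1019; MSW = 505.657/23 = 21.9851
F = MSB/MSW = 14.9693
df = (3, 23)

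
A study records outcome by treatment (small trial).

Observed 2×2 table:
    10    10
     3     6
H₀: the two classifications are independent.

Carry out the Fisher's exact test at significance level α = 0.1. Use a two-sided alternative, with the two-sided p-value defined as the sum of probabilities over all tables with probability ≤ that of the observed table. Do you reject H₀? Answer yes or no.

reject H₀: no

Margins: r₁=20, r₂=9, c₁=13, c₂=16, n=29
p_obs = C(20,10)·C(9,3)/C(29,13); sum pmf over tables with pmf ≤ p_obs
p-value (two-sided) = 0.45427
At α=0.1: p ≥ α → fail to reject H₀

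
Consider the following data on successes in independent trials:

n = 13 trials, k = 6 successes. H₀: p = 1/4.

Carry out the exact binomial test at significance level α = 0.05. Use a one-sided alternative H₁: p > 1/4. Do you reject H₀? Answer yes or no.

reject H₀: no

Exact binomial: n=13, k=6, p₀=1/4=0.2500
P(X≥6) from Σ C(n,i)·p₀^i·(1−p₀)^(n−i)
p-value (one-sided, H₁ greater) = 0.08021
At α=0.05: p ≥ α → fail to reject H₀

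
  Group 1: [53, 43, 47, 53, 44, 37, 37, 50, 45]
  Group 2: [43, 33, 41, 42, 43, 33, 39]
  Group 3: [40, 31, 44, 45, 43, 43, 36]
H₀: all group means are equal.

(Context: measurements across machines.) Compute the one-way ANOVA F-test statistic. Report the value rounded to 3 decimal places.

test statistic = 3.291

Group means [45.44, 39.14, 40.29], grand mean 41.957
SSB = Σnᵢ(x̄ᵢ−x̄)² = 184.449; SSW = ΣΣ(x−x̄ᵢ)² = 560.508
MSB = 184.449/2 = 92.2243; MSW = 560.508/20 = 28.0254
F = MSB/MSW = 3.2907
df = (2, 20)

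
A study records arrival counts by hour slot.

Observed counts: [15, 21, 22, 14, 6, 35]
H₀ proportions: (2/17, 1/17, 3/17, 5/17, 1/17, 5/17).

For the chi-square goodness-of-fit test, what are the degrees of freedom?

degrees of freedom = 5

df = k − 1 = 6 − 1 = 5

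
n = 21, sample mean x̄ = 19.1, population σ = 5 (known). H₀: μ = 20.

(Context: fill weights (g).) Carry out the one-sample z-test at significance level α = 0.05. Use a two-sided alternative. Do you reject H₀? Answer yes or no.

reject H₀: no

SE = σ/√n = 5/√21 = 1.0911
z = (x̄−μ₀)/SE = (19.1−20)/1.0911 = -0.8249
p-value (two-sided) = 0.40945
At α=0.05: p ≥ α → fail to reject H₀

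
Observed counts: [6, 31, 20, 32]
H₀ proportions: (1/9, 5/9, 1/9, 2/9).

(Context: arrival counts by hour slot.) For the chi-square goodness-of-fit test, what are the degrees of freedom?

df = k − 1 = 4 − 1 = 3

degrees of freedom = 3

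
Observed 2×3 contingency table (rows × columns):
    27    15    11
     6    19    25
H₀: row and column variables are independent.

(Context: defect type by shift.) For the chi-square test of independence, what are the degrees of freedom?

degrees of freedom = 2

df = (r−1)(c−1) = (2−1)·(3−1) = 2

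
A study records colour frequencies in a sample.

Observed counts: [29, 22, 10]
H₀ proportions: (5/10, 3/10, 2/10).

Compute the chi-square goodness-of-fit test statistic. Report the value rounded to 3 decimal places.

n = 61; E_i = n·p_i = [30.50, 18.30, 12.20]
χ² = (29−30.50)²/30.50 + (22−18.30)²/18.30 + (10−12.20)²/12.20 = 1.2186
df = 2

test statistic = 1.219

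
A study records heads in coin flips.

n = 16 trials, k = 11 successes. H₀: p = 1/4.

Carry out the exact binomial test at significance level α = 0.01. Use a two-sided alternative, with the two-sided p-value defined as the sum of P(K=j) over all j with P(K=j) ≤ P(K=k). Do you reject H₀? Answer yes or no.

Exact binomial: n=16, k=11, p₀=1/4=0.2500
P(X=j) = C(n,j)·p₀^j·(1−p₀)^(n−j); p = Σ P(X=j) over j with P(X=j) ≤ P(X=11)
p-value (two-sided) = 0.00029
At α=0.01: p < α → reject H₀

reject H₀: yes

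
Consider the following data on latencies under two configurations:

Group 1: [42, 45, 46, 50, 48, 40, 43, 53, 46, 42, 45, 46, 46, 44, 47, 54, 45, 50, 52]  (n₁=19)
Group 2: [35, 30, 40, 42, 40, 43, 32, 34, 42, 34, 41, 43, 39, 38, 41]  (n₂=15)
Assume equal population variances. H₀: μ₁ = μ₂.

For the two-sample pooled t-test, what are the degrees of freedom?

df = n₁ + n₂ − 2 = 19 + 15 − 2 = 32

degrees of freedom = 32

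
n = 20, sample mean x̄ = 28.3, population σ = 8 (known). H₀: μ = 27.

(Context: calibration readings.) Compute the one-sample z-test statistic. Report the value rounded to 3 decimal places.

test statistic = 0.727

SE = σ/√n = 8/√20 = 1.7889
z = (x̄−μ₀)/SE = (28.3−27)/1.7889 = 0.7267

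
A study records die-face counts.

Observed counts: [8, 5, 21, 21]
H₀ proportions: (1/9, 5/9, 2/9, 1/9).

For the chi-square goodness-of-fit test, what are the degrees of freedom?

degrees of freedom = 3

df = k − 1 = 4 − 1 = 3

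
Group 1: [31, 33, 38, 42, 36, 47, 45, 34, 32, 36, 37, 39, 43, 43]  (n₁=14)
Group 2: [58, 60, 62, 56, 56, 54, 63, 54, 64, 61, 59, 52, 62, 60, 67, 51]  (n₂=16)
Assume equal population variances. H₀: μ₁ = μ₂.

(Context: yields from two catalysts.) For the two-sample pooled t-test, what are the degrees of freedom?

degrees of freedom = 28

df = n₁ + n₂ − 2 = 14 + 16 − 2 = 28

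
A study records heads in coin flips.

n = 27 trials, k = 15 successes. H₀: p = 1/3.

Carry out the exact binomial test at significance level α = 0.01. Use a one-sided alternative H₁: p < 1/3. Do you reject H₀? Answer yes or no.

reject H₀: no

Exact binomial: n=27, k=15, p₀=1/3=0.3333
P(X≤15) from Σ C(n,i)·p₀^i·(1−p₀)^(n−i)
p-value (one-sided, H₁ less) = 0.99496
At α=0.01: p ≥ α → fail to reject H₀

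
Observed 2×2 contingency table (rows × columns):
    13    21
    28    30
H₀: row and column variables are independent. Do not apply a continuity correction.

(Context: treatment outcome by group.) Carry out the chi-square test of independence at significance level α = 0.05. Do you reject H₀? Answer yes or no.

reject H₀: no

Row totals [34, 58], col totals [41, 51], n=92
χ² = (13−15.15)²/15.15 + (21−18.85)²/18.85 + (28−25.85)²/25.85 + (30−32.15)²/32.15 = 0.8747
df = 1
p-value (upper-tail) = 0.34966
At α=0.05: p ≥ α → fail to reject H₀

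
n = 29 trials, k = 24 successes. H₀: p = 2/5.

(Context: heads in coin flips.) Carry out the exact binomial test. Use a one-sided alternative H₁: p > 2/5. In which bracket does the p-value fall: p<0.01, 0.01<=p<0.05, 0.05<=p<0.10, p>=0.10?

Exact binomial: n=29, k=24, p₀=2/5=0.4000
P(X≥24) from Σ C(n,i)·p₀^i·(1−p₀)^(n−i)
p-value (one-sided, H₁ greater) = 0.00000
→ bracket: p<0.01

p-value bracket: p<0.01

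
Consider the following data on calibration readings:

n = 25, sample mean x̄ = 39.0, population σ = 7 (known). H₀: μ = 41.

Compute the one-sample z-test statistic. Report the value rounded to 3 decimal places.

test statistic = -1.429

SE = σ/√n = 7/√25 = 1.4000
z = (x̄−μ₀)/SE = (39.0−41)/1.4000 = -1.4286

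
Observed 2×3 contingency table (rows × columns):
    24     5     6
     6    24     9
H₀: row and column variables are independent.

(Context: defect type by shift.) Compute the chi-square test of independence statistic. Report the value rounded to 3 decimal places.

Row totals [35, 39], col totals [30, 29, 15], n=74
χ² = (24−14.19)²/14.19 + (5−13.72)²/13.72 + (6−7.09)²/7.09 + (6−15.81)²/15.81 + (24−15.28)²/15.28 + (9−7.91)²/7.91 = 23.7013
df = 2

test statistic = 23.701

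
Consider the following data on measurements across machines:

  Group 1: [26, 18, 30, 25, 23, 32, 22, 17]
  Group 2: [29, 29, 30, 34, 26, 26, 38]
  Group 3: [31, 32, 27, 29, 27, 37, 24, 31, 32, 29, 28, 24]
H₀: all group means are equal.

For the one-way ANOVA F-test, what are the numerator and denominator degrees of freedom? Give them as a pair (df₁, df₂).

degrees of freedom = [2, 24]

k = 3 groups, N = 27 total
df = (k−1, N−k) = (3−1, 27−3) = (2, 24)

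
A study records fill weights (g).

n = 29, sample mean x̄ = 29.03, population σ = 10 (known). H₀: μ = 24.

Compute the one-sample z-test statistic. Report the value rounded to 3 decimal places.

test statistic = 2.709

SE = σ/√n = 10/√29 = 1.8570
z = (x̄−μ₀)/SE = (29.03−24)/1.8570 = 2.7087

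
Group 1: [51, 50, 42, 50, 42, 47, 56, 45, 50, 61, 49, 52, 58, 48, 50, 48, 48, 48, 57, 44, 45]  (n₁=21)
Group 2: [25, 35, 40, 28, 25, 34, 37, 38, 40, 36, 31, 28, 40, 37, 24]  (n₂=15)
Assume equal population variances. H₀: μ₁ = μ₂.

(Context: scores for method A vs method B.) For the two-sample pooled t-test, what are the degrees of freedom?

df = n₁ + n₂ − 2 = 21 + 15 − 2 = 34

degrees of freedom = 34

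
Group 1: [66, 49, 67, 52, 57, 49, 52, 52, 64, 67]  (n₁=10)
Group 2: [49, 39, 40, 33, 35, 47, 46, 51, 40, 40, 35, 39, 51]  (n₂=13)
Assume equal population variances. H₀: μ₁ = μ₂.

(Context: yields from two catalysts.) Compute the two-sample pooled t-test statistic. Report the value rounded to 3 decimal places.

x̄₁=57.500, s₁=7.678, n₁=10
x̄₂=41.923, s₂=6.198, n₂=13
s_p² = [9·7.678² + 12·6.198²]/21 = 47.2106
SE = √(s_p²·(1/10+1/13)) = 2.8901
t = (57.500−41.923)/2.8901 = 5.3898
df = 21

test statistic = 5.390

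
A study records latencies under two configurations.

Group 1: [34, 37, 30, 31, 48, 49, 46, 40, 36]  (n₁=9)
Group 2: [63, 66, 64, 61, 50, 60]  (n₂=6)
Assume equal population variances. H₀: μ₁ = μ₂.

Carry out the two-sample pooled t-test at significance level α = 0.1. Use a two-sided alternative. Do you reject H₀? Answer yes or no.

reject H₀: yes

x̄₁=39.000, s₁=7.194, n₁=9
x̄₂=60.667, s₂=5.645, n₂=6
s_p² = [8·7.194² + 5·5.645²]/13 = 44.1026
SE = √(s_p²·(1/9+1/6)) = 3.5001
t = (39.000−60.667)/3.5001 = -6.1903
df = 13
p-value (two-sided) = 0.00003
At α=0.1: p < α → reject H₀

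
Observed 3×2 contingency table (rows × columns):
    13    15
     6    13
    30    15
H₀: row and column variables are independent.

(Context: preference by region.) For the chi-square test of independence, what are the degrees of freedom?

df = (r−1)(c−1) = (3−1)·(2−1) = 2

degrees of freedom = 2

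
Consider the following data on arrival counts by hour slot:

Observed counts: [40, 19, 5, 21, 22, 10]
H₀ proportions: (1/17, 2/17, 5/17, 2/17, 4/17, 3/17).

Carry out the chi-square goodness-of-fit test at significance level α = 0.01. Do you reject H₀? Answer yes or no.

reject H₀: yes

n = 117; E_i = n·p_i = [6.88, 13.76, 34.41, 13.76, 27.53, 20.65]
χ² = (40−6.88)²/6.88 + (19−13.76)²/13.76 + (5−34.41)²/34.41 + (21−13.76)²/13.76 + (22−27.53)²/27.53 + (10−20.65)²/20.65 = 196.8946
df = 5
p-value (upper-tail) = 0.00000
At α=0.01: p < α → reject H₀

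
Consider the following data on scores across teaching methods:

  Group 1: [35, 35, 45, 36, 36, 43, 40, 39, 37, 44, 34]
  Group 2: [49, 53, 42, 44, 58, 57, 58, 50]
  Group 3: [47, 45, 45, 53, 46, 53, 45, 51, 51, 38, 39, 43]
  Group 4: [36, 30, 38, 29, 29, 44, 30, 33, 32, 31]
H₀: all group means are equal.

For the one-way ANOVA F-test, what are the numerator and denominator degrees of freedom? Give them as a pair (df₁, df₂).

k = 4 groups, N = 41 total
df = (k−1, N−k) = (4−1, 41−4) = (3, 37)

degrees of freedom = [3, 37]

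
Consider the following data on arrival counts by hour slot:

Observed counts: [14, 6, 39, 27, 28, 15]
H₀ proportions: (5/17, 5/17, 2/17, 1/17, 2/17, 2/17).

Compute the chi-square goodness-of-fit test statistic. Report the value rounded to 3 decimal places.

n = 129; E_i = n·p_i = [37.94, 37.94, 15.18, 7.59, 15.18, 15.18]
χ² = (14−37.94)²/37.94 + (6−37.94)²/37.94 + (39−15.18)²/15.18 + (27−7.59)²/7.59 + (28−15.18)²/15.18 + (15−15.18)²/15.18 = 139.8899
df = 5

test statistic = 139.890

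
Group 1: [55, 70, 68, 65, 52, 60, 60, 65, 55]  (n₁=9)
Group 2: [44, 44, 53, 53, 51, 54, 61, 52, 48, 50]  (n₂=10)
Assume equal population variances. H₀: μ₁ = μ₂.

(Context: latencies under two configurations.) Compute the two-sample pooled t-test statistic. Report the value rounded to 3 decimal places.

test statistic = 3.894

x̄₁=61.111, s₁=6.294, n₁=9
x̄₂=51.000, s₂=5.011, n₂=10
s_p² = [8·6.294² + 9·5.011²]/17 = 31.9346
SE = √(s_p²·(1/9+1/10)) = 2.5965
t = (61.111−51.000)/2.5965 = 3.8941
df = 17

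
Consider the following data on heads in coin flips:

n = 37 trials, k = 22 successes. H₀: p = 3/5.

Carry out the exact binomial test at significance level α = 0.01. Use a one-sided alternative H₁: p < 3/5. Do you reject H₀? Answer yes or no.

Exact binomial: n=37, k=22, p₀=3/5=0.6000
P(X≤22) from Σ C(n,i)·p₀^i·(1−p₀)^(n−i)
p-value (one-sided, H₁ less) = 0.53554
At α=0.01: p ≥ α → fail to reject H₀

reject H₀: no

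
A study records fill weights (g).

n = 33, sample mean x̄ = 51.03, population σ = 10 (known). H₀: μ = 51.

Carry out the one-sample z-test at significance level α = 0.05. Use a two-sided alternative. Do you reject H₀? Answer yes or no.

SE = σ/√n = 10/√33 = 1.7408
z = (x̄−μ₀)/SE = (51.03−51)/1.7408 = 0.0172
p-value (two-sided) = 0.98625
At α=0.05: p ≥ α → fail to reject H₀

reject H₀: no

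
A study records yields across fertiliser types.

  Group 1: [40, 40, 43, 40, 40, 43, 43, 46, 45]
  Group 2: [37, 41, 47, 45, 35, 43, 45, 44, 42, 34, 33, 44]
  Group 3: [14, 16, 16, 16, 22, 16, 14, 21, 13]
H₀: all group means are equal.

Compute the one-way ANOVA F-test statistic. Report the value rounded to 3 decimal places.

test statistic = 141.759

Group means [42.22, 40.83, 16.44], grand mean 33.933
SSB = Σnᵢ(x̄ᵢ−x̄)² = 3942.422; SSW = ΣΣ(x−x̄ᵢ)² = 375.444
MSB = 3942.422/2 = 1971.2111; MSW = 375.444/27 = 13.9053
F = MSB/MSW = 141.7592
df = (2, 27)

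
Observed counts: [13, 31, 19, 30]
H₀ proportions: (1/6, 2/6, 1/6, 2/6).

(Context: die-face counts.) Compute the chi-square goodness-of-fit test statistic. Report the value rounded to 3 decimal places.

n = 93; E_i = n·p_i = [15.50, 31.00, 15.50, 31.00]
χ² = (13−15.50)²/15.50 + (31−31.00)²/31.00 + (19−15.50)²/15.50 + (30−31.00)²/31.00 = 1.2258
df = 3

test statistic = 1.226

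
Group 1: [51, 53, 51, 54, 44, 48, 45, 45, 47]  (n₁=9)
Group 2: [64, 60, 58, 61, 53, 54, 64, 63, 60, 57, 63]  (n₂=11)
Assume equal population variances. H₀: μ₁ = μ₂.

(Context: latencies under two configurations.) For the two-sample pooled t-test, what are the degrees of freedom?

degrees of freedom = 18

df = n₁ + n₂ − 2 = 9 + 11 − 2 = 18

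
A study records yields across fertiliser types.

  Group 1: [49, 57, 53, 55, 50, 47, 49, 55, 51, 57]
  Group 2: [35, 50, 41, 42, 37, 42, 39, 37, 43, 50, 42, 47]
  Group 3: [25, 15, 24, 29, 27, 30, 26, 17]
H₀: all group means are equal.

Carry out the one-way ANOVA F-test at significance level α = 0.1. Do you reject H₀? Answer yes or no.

reject H₀: yes

Group means [52.30, 42.08, 24.12], grand mean 40.700
SSB = Σnᵢ(x̄ᵢ−x̄)² = 3566.408; SSW = ΣΣ(x−x̄ᵢ)² = 583.892
MSB = 3566.408/2 = 1783.2042; MSW = 583.892/27 = 21.6256
F = MSB/MSW = 82.4580
df = (2, 27)
p-value (upper-tail) = 0.00000
At α=0.1: p < α → reject H₀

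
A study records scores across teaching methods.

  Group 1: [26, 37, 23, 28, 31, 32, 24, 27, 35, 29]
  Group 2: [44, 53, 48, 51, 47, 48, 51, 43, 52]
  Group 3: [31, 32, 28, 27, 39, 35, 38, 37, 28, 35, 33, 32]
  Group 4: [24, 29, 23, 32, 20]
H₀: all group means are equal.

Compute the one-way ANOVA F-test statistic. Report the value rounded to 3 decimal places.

test statistic = 47.627

Group means [29.20, 48.56, 32.92, 25.60], grand mean 34.778
SSB = Σnᵢ(x̄ᵢ−x̄)² = 2482.283; SSW = ΣΣ(x−x̄ᵢ)² = 555.939
MSB = 2482.283/3 = 827.4278; MSW = 555.939/32 = 17.3731
F = MSB/MSW = 47.6270
df = (3, 32)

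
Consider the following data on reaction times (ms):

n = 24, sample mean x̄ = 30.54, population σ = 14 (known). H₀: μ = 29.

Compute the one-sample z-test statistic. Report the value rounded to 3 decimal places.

test statistic = 0.539

SE = σ/√n = 14/√24 = 2.8577
z = (x̄−μ₀)/SE = (30.54−29)/2.8577 = 0.5389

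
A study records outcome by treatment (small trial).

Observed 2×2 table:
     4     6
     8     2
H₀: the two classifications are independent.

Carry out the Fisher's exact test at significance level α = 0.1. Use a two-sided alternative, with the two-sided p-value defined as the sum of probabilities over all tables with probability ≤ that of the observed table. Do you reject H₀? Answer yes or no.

reject H₀: no

Margins: r₁=10, r₂=10, c₁=12, c₂=8, n=20
p_obs = C(10,4)·C(10,8)/C(20,12); sum pmf over tables with pmf ≤ p_obs
p-value (two-sided) = 0.16980
At α=0.1: p ≥ α → fail to reject H₀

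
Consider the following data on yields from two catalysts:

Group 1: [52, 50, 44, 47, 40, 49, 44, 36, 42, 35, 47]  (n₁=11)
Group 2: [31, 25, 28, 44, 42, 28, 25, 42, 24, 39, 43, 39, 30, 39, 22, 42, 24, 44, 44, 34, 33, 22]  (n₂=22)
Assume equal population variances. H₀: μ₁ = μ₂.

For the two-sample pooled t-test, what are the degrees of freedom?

degrees of freedom = 31

df = n₁ + n₂ − 2 = 11 + 22 − 2 = 31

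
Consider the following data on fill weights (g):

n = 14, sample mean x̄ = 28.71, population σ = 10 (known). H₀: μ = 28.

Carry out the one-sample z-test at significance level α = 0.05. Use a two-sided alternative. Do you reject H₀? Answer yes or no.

reject H₀: no

SE = σ/√n = 10/√14 = 2.6726
z = (x̄−μ₀)/SE = (28.71−28)/2.6726 = 0.2657
p-value (two-sided) = 0.79050
At α=0.05: p ≥ α → fail to reject H₀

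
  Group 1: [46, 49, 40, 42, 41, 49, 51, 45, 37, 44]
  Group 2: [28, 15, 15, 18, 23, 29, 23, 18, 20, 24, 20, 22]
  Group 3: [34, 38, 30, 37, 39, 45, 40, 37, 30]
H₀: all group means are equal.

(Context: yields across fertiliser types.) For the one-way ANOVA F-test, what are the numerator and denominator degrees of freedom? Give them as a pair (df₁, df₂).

k = 3 groups, N = 31 total
df = (k−1, N−k) = (3−1, 31−3) = (2, 28)

degrees of freedom = [2, 28]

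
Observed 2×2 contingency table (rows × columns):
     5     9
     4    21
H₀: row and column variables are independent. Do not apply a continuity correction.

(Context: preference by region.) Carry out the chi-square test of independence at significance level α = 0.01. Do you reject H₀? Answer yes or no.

Row totals [14, 25], col totals [9, 30], n=39
χ² = (5−3.23)²/3.23 + (9−10.77)²/10.77 + (4−5.77)²/5.77 + (21−19.23)²/19.23 = 1.9649
df = 1
p-value (upper-tail) = 0.16099
At α=0.01: p ≥ α → fail to reject H₀

reject H₀: no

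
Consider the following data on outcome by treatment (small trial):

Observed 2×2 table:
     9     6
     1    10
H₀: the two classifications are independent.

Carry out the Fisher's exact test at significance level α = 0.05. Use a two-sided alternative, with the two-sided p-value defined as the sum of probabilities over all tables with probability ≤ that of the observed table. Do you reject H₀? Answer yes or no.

Margins: r₁=15, r₂=11, c₁=10, c₂=16, n=26
p_obs = C(15,9)·C(11,1)/C(26,10); sum pmf over tables with pmf ≤ p_obs
p-value (two-sided) = 0.01435
At α=0.05: p < α → reject H₀

reject H₀: yes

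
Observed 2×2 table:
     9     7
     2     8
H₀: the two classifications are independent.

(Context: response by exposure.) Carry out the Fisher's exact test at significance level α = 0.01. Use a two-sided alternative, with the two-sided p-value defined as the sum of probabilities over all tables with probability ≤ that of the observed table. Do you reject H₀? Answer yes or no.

Margins: r₁=16, r₂=10, c₁=11, c₂=15, n=26
p_obs = C(16,9)·C(10,2)/C(26,11); sum pmf over tables with pmf ≤ p_obs
p-value (two-sided) = 0.10925
At α=0.01: p ≥ α → fail to reject H₀

reject H₀: no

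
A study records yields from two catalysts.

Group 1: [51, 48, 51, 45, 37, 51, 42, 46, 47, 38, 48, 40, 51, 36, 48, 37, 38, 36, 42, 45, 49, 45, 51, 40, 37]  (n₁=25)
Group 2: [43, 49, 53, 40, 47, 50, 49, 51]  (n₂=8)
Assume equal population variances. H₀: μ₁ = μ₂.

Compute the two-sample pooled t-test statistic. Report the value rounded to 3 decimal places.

x̄₁=43.960, s₁=5.481, n₁=25
x̄₂=47.750, s₂=4.301, n₂=8
s_p² = [24·5.481² + 7·4.301²]/31 = 27.4342
SE = √(s_p²·(1/25+1/8)) = 2.1276
t = (43.960−47.750)/2.1276 = -1.7814
df = 31

test statistic = -1.781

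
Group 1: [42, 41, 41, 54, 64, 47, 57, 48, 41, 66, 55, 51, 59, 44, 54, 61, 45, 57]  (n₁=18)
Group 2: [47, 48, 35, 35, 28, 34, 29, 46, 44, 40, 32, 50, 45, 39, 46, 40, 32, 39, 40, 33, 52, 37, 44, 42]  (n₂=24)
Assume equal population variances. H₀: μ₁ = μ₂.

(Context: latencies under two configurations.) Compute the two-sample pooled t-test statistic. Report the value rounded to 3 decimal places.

x̄₁=51.500, s₁=8.227, n₁=18
x̄₂=39.875, s₂=6.688, n₂=24
s_p² = [17·8.227² + 23·6.688²]/40 = 54.4781
SE = √(s_p²·(1/18+1/24)) = 2.3014
t = (51.500−39.875)/2.3014 = 5.0513
df = 40

test statistic = 5.051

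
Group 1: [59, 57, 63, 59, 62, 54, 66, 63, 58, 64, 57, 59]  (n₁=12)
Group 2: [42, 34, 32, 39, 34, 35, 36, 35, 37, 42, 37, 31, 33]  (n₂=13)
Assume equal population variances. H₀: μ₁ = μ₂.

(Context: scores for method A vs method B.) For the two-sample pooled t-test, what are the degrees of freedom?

df = n₁ + n₂ − 2 = 12 + 13 − 2 = 23

degrees of freedom = 23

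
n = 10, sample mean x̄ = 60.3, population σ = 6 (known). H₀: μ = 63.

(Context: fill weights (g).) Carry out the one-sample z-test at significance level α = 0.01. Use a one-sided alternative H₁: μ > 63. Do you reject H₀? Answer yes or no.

reject H₀: no

SE = σ/√n = 6/√10 = 1.8974
z = (x̄−μ₀)/SE = (60.3−63)/1.8974 = -1.4230
p-value (one-sided, H₁ greater) = 0.92264
At α=0.01: p ≥ α → fail to reject H₀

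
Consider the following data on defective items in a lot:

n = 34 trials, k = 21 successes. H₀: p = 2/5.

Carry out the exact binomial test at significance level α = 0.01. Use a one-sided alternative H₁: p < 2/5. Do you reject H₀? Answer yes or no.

reject H₀: no

Exact binomial: n=34, k=21, p₀=2/5=0.4000
P(X≤21) from Σ C(n,i)·p₀^i·(1−p₀)^(n−i)
p-value (one-sided, H₁ less) = 0.99687
At α=0.01: p ≥ α → fail to reject H₀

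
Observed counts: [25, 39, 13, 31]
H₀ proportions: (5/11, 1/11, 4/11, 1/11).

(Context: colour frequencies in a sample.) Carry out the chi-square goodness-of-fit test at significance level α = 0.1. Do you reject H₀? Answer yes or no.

n = 108; E_i = n·p_i = [49.09, 9.82, 39.27, 9.82]
χ² = (25−49.09)²/49.09 + (39−9.82)²/9.82 + (13−39.27)²/39.27 + (31−9.82)²/9.82 = 161.8310
df = 3
p-value (upper-tail) = 0.00000
At α=0.1: p < α → reject H₀

reject H₀: yes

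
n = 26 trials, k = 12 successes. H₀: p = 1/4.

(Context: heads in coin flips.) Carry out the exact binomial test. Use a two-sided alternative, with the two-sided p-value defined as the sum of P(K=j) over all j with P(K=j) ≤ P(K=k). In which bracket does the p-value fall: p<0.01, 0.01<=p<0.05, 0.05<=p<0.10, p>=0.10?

Exact binomial: n=26, k=12, p₀=1/4=0.2500
P(X=j) = C(n,j)·p₀^j·(1−p₀)^(n−j); p = Σ P(X=j) over j with P(X=j) ≤ P(X=12)
p-value (two-sided) = 0.02092
→ bracket: 0.01<=p<0.05

p-value bracket: 0.01<=p<0.05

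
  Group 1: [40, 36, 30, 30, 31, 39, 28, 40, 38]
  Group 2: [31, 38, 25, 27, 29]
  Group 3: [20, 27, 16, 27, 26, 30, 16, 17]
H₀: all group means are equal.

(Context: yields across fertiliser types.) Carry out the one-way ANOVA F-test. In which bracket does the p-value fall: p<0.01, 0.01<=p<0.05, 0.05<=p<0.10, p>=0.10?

p-value bracket: p<0.01

Group means [34.67, 30.00, 22.38], grand mean 29.136
SSB = Σnᵢ(x̄ᵢ−x̄)² = 644.716; SSW = ΣΣ(x−x̄ᵢ)² = 519.875
MSB = 644.716/2 = 322.3580; MSW = 519.875/19 = 27.3618
F = MSB/MSW = 11.7813
df = (2, 19)
p-value (upper-tail) = 0.00047
→ bracket: p<0.01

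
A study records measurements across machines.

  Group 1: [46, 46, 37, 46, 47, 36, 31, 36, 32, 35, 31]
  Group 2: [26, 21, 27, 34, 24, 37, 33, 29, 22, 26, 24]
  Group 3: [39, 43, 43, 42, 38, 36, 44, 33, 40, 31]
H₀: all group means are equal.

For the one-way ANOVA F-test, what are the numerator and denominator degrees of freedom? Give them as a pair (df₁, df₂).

k = 3 groups, N = 32 total
df = (k−1, N−k) = (3−1, 32−3) = (2, 29)

degrees of freedom = [2, 29]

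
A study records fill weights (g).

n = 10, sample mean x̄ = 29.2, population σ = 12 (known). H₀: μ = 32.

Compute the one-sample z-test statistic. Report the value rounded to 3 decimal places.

SE = σ/√n = 12/√10 = 3.7947
z = (x̄−μ₀)/SE = (29.2−32)/3.7947 = -0.7379

test statistic = -0.738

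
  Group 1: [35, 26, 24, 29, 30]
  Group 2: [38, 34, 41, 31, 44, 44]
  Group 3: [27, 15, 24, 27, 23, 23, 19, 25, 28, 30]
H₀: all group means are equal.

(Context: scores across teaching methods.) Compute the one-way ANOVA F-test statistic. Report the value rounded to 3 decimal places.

test statistic = 18.271

Group means [28.80, 38.67, 24.10], grand mean 29.381
SSB = Σnᵢ(x̄ᵢ−x̄)² = 797.919; SSW = ΣΣ(x−x̄ᵢ)² = 393.033
MSB = 797.919/2 = 398.9595; MSW = 393.033/18 = 21.8352
F = MSB/MSW = 18.2714
df = (2, 18)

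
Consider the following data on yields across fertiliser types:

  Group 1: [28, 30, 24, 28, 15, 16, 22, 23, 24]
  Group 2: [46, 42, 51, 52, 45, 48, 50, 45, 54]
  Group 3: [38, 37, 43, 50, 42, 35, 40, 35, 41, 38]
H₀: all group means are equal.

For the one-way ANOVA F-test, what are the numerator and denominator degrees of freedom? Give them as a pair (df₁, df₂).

k = 3 groups, N = 28 total
df = (k−1, N−k) = (3−1, 28−3) = (2, 25)

degrees of freedom = [2, 25]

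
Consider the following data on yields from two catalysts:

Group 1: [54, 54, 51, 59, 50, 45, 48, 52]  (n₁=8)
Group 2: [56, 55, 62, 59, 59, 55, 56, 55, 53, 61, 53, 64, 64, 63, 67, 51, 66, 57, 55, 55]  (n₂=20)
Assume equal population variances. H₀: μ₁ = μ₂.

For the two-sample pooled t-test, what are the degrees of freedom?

df = n₁ + n₂ − 2 = 8 + 20 − 2 = 26

degrees of freedom = 26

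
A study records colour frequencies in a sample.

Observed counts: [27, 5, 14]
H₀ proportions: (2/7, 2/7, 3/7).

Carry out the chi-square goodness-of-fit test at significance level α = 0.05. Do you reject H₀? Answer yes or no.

n = 46; E_i = n·p_i = [13.14, 13.14, 19.71]
χ² = (27−13.14)²/13.14 + (5−13.14)²/13.14 + (14−19.71)²/19.71 = 21.3116
df = 2
p-value (upper-tail) = 0.00002
At α=0.05: p < α → reject H₀

reject H₀: yes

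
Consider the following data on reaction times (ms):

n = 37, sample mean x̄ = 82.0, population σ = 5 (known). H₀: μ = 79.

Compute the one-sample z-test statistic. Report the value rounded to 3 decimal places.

test statistic = 3.650

SE = σ/√n = 5/√37 = 0.8220
z = (x̄−μ₀)/SE = (82.0−79)/0.8220 = 3.6497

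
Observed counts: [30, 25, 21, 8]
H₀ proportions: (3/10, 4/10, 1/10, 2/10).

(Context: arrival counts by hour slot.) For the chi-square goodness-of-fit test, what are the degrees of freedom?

df = k − 1 = 4 − 1 = 3

degrees of freedom = 3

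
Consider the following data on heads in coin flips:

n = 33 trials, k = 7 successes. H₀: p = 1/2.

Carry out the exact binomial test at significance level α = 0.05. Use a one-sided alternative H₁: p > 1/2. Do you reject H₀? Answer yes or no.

reject H₀: no

Exact binomial: n=33, k=7, p₀=1/2=0.5000
P(X≥7) from Σ C(n,i)·p₀^i·(1−p₀)^(n−i)
p-value (one-sided, H₁ greater) = 0.99984
At α=0.05: p ≥ α → fail to reject H₀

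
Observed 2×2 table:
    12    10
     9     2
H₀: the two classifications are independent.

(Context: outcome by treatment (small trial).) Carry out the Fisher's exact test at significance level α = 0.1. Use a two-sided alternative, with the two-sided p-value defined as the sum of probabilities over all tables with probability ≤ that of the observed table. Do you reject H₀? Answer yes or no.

reject H₀: no

Margins: r₁=22, r₂=11, c₁=21, c₂=12, n=33
p_obs = C(22,12)·C(11,9)/C(33,21); sum pmf over tables with pmf ≤ p_obs
p-value (two-sided) = 0.24922
At α=0.1: p ≥ α → fail to reject H₀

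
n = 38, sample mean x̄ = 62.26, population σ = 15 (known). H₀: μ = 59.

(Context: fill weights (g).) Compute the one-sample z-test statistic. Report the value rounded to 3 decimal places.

SE = σ/√n = 15/√38 = 2.4333
z = (x̄−μ₀)/SE = (62.26−59)/2.4333 = 1.3397

test statistic = 1.340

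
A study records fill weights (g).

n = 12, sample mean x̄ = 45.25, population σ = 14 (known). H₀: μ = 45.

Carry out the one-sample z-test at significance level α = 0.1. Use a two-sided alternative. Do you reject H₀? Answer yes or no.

reject H₀: no

SE = σ/√n = 14/√12 = 4.0415
z = (x̄−μ₀)/SE = (45.25−45)/4.0415 = 0.0619
p-value (two-sided) = 0.95068
At α=0.1: p ≥ α → fail to reject H₀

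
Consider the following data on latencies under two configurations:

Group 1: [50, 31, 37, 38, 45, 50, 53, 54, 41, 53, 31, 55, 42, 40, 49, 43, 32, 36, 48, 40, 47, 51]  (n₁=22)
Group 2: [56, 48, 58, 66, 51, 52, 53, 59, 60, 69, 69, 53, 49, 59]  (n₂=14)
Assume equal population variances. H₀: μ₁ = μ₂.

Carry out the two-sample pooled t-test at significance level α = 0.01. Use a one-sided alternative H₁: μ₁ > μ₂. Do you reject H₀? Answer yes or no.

reject H₀: no

x̄₁=43.909, s₁=7.659, n₁=22
x̄₂=57.286, s₂=6.933, n₂=14
s_p² = [21·7.659² + 13·6.933²]/34 = 54.6081
SE = √(s_p²·(1/22+1/14)) = 2.5264
t = (43.909−57.286)/2.5264 = -5.2947
df = 34
p-value (one-sided, H₁ greater) = 1.00000
At α=0.01: p ≥ α → fail to reject H₀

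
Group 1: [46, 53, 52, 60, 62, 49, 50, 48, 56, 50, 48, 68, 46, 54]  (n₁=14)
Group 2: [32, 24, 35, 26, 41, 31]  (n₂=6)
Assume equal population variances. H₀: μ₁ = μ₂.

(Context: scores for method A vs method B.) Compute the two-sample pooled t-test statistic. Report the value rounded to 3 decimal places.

test statistic = 6.884

x̄₁=53.000, s₁=6.493, n₁=14
x̄₂=31.500, s₂=6.156, n₂=6
s_p² = [13·6.493² + 5·6.156²]/18 = 40.9722
SE = √(s_p²·(1/14+1/6)) = 3.1233
t = (53.000−31.500)/3.1233 = 6.8836
df = 18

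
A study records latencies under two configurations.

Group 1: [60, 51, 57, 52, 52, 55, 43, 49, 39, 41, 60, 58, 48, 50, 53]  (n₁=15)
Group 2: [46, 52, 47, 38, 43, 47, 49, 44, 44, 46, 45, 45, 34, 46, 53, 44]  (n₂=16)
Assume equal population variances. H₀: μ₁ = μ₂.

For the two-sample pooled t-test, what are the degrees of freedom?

df = n₁ + n₂ − 2 = 15 + 16 − 2 = 29

degrees of freedom = 29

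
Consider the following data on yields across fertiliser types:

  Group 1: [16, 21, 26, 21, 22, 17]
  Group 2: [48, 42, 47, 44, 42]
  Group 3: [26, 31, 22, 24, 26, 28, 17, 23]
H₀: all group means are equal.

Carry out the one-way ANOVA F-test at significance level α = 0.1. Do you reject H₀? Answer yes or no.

reject H₀: yes

Group means [20.50, 44.60, 24.62], grand mean 28.579
SSB = Σnᵢ(x̄ᵢ−x̄)² = 1800.057; SSW = ΣΣ(x−x̄ᵢ)² = 220.575
MSB = 1800.057/2 = 900.0283; MSW = 220.575/16 = 13.7859
F = MSB/MSW = 65.2860
df = (2, 16)
p-value (upper-tail) = 0.00000
At α=0.1: p < α → reject H₀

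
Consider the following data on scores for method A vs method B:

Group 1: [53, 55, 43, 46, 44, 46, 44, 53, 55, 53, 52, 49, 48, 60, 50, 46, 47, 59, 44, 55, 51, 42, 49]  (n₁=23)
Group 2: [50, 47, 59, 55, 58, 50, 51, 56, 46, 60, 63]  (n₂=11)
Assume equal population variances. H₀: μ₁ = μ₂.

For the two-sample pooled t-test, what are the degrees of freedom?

df = n₁ + n₂ − 2 = 23 + 11 − 2 = 32

degrees of freedom = 32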